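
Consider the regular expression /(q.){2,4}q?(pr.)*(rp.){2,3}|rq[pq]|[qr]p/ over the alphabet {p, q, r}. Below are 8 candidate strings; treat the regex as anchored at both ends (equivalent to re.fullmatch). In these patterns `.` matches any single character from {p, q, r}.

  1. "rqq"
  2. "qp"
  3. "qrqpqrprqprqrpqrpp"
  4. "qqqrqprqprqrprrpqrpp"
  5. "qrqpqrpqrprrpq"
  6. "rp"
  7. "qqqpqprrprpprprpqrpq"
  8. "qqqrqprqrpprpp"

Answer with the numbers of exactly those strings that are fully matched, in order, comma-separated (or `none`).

1, 2, 3, 4, 5, 6, 7, 8

1. "rqq" → match
2. "qp" → match
3 → match
4 → match
5 → match
6. "rp" → match
7 → match
8 → match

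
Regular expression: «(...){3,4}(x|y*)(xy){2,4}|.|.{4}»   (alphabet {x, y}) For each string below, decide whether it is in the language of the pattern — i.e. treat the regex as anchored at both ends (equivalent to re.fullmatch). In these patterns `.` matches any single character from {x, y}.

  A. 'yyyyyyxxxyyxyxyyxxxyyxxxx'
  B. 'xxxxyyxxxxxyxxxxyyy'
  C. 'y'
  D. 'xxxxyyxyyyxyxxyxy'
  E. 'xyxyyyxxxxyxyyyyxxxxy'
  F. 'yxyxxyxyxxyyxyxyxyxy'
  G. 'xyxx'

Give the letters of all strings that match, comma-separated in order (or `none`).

C, D, F, G

A → no match
B → no match
C. 'y' → match
D → match
E → no match
F → match
G. 'xyxx' → match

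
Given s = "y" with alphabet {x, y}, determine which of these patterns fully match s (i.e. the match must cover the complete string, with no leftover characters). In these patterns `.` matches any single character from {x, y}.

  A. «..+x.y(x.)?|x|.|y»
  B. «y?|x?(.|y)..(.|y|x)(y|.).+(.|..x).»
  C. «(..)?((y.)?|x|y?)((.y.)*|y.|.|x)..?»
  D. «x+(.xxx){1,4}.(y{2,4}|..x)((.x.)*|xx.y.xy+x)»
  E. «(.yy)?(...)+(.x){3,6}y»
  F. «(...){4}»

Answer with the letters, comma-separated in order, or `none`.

A → match
B → match
C → match
D → no match — must start with "x"
E → no match — must end with "xy"
F → no match

A, B, C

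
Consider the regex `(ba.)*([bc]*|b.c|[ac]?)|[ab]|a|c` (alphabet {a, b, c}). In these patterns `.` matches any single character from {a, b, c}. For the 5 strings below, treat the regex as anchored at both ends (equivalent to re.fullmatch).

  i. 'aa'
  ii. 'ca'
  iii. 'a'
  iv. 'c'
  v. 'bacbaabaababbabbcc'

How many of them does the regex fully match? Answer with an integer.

3

i. 'aa' → no match
ii. 'ca' → no match
iii. 'a' → match
iv. 'c' → match
v → match
Total matched: 3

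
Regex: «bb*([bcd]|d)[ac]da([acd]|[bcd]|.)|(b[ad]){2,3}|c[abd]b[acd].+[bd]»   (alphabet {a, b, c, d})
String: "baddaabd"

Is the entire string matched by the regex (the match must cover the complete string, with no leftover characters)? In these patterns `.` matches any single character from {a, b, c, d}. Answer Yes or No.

No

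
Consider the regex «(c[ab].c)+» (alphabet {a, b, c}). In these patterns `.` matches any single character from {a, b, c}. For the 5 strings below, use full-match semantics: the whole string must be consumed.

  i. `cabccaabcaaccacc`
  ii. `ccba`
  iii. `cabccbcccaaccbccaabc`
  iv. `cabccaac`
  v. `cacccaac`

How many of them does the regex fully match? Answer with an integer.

2

i → no match
ii → no match — must end with `c`
iii → no match
iv → match
v → match
Total matched: 2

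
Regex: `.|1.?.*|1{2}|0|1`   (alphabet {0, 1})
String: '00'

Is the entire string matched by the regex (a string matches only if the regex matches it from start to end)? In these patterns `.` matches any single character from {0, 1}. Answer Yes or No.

No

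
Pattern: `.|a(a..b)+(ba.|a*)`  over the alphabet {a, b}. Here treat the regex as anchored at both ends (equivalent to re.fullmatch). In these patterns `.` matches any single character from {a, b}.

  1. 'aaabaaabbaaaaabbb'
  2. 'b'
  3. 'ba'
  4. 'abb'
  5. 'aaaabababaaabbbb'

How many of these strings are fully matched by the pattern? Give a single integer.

1 → no match
2. 'b' → match
3. 'ba' → no match
4. 'abb' → no match
5 → no match
Total matched: 1

1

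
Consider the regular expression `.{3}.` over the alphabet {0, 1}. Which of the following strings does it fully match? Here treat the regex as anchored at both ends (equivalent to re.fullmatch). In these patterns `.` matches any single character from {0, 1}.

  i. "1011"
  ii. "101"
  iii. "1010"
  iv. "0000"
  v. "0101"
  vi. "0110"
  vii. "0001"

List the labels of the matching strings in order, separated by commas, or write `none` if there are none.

i, iii, iv, v, vi, vii

i → match
ii → no match
iii → match
iv → match
v → match
vi → match
vii → match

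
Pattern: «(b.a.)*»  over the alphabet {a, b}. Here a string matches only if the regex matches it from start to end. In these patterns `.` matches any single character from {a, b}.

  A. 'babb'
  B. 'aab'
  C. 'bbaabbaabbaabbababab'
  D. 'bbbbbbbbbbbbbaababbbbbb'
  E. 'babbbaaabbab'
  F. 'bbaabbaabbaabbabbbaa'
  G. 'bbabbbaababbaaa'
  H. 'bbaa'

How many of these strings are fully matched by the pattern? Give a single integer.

A → no match
B → no match
C → no match
D → no match
E → no match
F → match
G → no match
H → match
Total matched: 2

2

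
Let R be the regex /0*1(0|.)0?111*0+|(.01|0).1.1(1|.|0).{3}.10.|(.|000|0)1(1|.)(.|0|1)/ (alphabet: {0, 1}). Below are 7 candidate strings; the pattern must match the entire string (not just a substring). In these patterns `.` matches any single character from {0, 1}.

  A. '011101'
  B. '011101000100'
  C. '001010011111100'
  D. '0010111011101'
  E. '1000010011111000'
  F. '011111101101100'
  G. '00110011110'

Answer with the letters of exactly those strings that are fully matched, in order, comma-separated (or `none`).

D

A → no match
B → no match
C → no match
D → match
E → no match
F → no match
G → no match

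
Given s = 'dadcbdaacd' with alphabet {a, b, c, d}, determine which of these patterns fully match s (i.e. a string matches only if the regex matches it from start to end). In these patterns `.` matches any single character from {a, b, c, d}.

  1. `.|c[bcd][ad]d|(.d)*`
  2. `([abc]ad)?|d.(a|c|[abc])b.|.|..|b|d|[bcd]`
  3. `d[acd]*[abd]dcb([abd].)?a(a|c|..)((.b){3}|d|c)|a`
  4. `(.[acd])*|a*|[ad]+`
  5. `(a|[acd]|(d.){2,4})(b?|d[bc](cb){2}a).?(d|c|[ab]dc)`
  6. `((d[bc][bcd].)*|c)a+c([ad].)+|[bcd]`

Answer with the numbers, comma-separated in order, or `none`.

1 → no match
2 → no match
3 → match
4 → match
5 → no match
6 → no match

3, 4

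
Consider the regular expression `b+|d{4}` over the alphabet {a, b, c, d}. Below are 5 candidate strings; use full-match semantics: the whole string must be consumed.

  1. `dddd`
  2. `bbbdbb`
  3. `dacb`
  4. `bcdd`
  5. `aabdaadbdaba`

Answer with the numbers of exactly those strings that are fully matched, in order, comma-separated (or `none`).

1. `dddd` → match
2. `bbbdbb` → no match
3. `dacb` → no match
4. `bcdd` → no match
5. `aabdaadbdaba` → no match

1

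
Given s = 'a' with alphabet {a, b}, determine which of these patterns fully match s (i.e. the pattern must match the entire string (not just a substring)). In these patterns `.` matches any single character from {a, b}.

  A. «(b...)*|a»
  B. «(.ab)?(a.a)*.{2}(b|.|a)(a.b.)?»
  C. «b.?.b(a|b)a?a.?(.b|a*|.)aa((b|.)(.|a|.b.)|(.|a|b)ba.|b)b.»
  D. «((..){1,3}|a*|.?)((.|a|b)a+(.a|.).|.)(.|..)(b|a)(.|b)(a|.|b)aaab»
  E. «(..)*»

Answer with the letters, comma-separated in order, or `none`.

A → match
B → no match
C → no match — must start with 'b'
D → no match — must end with 'aaab'
E → no match

A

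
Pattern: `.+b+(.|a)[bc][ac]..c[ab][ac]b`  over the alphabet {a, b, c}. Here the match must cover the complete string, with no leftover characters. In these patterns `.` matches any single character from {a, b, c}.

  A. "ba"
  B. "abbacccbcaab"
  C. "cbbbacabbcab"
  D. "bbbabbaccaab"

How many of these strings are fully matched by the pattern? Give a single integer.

1

A → no match — must end with "b"
B → match
C → no match
D → no match
Total matched: 1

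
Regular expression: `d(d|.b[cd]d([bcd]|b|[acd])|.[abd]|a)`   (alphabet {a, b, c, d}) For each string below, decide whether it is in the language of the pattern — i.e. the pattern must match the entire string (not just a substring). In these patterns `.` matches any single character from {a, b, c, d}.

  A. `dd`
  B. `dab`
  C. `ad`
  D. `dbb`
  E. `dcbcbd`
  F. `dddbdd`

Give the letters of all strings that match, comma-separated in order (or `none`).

A, B, D

A → match
B → match
C → no match — must start with `d`
D → match
E → no match
F → no match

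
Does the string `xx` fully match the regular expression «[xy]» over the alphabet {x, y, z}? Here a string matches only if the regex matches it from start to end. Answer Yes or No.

No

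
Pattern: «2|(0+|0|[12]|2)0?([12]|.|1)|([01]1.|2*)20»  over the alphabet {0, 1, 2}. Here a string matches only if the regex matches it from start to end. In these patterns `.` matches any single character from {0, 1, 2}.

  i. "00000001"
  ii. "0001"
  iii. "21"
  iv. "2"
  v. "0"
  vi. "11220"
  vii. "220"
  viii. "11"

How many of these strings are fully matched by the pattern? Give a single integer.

7

i → match
ii → match
iii → match
iv → match
v → no match
vi → match
vii → match
viii → match
Total matched: 7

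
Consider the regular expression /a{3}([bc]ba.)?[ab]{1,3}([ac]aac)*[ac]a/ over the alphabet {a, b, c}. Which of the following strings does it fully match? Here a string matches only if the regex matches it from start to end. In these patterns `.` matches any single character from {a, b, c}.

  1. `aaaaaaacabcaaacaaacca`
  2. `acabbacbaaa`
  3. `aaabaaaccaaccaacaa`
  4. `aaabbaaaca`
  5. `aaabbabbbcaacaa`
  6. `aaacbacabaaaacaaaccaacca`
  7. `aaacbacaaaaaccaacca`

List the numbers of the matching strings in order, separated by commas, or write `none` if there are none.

3, 4, 5, 6, 7

1 → no match
2 → no match
3 → match
4 → match
5 → match
6 → match
7 → match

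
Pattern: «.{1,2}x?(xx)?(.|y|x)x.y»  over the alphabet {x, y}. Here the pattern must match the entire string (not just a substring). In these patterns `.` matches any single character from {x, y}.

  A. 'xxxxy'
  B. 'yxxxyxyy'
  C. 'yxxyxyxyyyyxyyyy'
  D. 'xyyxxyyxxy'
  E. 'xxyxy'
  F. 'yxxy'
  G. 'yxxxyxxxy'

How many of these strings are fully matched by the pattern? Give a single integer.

A → match
B → match
C → no match
D → no match
E → no match
F → no match
G → no match
Total matched: 2

2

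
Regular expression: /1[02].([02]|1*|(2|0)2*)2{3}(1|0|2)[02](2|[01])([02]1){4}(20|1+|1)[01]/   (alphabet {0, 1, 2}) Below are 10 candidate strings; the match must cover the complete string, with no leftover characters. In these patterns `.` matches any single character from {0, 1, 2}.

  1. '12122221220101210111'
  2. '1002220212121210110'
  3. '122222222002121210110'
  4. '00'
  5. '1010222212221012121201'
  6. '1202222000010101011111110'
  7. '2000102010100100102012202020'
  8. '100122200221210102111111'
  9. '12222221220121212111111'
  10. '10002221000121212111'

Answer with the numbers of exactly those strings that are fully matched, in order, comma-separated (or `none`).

1 → match
2 → match
3 → match
4. '00' → no match — must start with '1'
5 → match
6 → match
7 → no match — must start with '1'
8 → no match
9 → match
10 → match

1, 2, 3, 5, 6, 9, 10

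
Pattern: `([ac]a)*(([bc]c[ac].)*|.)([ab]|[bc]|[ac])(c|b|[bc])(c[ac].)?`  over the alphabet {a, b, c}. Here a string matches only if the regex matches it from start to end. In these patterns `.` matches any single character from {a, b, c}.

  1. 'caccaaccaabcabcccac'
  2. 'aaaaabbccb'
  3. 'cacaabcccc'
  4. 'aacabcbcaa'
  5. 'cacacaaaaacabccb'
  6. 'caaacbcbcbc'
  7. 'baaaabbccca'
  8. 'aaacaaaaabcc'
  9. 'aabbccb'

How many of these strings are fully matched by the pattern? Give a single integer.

6

1 → match
2. 'aaaaabbccb' → match
3. 'cacaabcccc' → match
4. 'aacabcbcaa' → match
5 → match
6. 'caaacbcbcbc' → no match
7. 'baaaabbccca' → no match
8. 'aaacaaaaabcc' → no match
9. 'aabbccb' → match
Total matched: 6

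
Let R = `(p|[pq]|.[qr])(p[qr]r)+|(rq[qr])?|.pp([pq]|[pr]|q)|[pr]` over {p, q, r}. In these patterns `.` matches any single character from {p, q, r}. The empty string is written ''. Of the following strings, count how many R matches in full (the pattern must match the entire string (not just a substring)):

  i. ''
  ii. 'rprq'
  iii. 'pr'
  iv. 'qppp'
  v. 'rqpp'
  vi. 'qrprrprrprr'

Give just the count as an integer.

i → match
ii → no match
iii → no match
iv → match
v → no match
vi → match
Total matched: 3

3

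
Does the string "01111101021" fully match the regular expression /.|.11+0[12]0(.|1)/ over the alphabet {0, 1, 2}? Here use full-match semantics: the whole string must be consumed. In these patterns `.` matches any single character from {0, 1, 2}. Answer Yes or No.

No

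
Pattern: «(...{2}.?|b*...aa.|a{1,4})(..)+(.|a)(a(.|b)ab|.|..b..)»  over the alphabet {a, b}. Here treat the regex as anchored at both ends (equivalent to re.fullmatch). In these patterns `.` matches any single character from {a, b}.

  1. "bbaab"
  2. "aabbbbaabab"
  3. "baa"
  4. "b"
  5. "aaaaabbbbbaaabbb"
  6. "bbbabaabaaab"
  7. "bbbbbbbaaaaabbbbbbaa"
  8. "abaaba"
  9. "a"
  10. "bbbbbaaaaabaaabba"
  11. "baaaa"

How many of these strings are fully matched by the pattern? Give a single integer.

1 → no match
2 → match
3 → no match
4 → no match
5 → match
6 → match
7 → match
8 → no match
9 → no match
10 → match
11 → no match
Total matched: 5

5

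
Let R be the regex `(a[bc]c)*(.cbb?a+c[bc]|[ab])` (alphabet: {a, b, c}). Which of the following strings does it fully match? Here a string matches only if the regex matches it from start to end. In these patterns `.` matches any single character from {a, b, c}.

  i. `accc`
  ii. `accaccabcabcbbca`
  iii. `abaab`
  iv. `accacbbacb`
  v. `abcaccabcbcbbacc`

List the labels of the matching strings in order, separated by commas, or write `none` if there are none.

iv, v

i → no match
ii → no match
iii → no match
iv → match
v → match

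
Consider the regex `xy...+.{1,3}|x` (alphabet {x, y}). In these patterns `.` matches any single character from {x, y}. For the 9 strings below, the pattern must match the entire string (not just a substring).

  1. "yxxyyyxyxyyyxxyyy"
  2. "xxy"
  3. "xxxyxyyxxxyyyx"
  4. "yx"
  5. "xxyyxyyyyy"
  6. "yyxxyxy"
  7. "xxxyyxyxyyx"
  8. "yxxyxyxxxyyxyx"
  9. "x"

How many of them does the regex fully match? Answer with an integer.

1

1 → no match
2 → no match
3 → no match
4 → no match
5 → no match
6 → no match
7 → no match
8 → no match
9 → match
Total matched: 1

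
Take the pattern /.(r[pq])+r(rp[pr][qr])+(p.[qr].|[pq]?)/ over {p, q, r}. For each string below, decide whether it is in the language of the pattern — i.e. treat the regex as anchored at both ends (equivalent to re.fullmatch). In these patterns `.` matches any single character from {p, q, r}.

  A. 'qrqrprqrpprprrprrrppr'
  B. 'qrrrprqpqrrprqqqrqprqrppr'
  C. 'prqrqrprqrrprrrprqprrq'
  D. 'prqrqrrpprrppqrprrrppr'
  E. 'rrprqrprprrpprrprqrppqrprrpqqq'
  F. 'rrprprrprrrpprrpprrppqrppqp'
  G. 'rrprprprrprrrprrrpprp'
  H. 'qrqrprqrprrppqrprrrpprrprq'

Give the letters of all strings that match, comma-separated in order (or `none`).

A → no match
B → no match
C → match
D → match
E → match
F → match
G → match
H → match

C, D, E, F, G, H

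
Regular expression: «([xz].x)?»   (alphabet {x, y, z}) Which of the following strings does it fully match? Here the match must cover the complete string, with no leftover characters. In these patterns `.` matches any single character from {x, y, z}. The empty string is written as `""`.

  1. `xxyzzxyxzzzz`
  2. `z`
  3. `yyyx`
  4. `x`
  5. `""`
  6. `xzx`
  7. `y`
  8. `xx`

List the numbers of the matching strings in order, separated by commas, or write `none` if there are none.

1 → no match
2 → no match
3 → no match
4 → no match
5 → match
6 → match
7 → no match
8 → no match

5, 6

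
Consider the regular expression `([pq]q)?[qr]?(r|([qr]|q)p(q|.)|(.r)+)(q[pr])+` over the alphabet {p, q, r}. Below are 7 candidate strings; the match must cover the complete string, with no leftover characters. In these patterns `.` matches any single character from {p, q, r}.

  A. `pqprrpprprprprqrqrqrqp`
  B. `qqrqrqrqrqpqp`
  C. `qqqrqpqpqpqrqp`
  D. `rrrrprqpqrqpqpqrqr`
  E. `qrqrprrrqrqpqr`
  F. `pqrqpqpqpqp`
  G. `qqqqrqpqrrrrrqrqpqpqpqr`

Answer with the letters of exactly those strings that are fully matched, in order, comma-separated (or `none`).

A → no match
B → match
C → match
D → match
E → match
F. `pqrqpqpqpqp` → match
G → no match

B, C, D, E, F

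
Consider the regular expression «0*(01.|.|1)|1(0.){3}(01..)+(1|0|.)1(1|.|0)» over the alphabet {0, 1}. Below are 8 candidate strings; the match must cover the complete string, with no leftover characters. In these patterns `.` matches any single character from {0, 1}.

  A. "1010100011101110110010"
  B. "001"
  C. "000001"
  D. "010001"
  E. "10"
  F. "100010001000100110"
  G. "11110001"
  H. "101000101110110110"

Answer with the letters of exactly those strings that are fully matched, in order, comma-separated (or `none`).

A, B, C, F, H

A → match
B → match
C → match
D → no match
E → no match
F → match
G → no match
H → match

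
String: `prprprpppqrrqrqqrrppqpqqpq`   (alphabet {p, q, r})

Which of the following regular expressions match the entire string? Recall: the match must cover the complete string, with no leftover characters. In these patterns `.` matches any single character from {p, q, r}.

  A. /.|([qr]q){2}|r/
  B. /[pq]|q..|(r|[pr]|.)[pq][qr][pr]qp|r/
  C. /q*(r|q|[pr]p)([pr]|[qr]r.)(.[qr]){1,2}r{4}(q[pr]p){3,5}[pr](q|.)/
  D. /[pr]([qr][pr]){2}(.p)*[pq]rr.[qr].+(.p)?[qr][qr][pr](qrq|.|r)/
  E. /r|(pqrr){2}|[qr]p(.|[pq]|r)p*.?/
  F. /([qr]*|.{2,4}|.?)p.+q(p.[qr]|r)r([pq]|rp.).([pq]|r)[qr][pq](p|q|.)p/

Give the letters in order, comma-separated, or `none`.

A → no match
B → no match
C → no match
D → match
E → no match
F → no match — must end with `p`

D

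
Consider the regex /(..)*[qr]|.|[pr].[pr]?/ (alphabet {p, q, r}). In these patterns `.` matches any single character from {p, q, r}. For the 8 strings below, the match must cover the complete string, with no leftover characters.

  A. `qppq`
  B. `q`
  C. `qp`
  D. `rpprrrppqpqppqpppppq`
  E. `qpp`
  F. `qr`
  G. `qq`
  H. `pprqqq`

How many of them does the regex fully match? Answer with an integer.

A. `qppq` → no match
B. `q` → match
C. `qp` → no match
D → no match
E. `qpp` → no match
F. `qr` → no match
G. `qq` → no match
H. `pprqqq` → no match
Total matched: 1

1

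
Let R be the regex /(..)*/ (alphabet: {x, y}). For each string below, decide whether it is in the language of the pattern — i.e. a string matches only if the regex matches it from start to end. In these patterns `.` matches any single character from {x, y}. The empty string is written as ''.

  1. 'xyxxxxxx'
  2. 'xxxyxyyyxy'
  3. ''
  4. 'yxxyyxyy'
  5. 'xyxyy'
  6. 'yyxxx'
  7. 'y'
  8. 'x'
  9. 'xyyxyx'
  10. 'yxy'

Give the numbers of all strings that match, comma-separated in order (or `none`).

1 → match
2 → match
3 → match
4 → match
5 → no match
6 → no match
7 → no match
8 → no match
9 → match
10 → no match

1, 2, 3, 4, 9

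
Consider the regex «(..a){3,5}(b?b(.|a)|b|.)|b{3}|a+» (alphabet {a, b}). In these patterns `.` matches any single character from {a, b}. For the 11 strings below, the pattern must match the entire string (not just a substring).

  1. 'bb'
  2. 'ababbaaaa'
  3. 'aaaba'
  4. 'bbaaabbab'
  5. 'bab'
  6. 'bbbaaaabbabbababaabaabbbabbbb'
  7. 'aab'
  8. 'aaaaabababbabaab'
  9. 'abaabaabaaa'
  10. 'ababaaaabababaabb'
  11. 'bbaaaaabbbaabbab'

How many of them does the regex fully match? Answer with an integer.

0

1 → no match
2 → no match
3 → no match
4 → no match
5 → no match
6 → no match
7 → no match
8 → no match
9 → no match
10 → no match
11 → no match
Total matched: 0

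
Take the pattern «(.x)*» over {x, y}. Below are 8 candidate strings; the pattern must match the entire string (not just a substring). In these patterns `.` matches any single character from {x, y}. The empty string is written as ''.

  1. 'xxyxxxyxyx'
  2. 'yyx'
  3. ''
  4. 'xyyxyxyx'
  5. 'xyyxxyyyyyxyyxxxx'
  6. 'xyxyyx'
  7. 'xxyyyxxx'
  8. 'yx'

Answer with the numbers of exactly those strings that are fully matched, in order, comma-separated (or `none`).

1 → match
2 → no match
3 → match
4 → no match
5 → no match
6 → no match
7 → no match
8 → match

1, 3, 8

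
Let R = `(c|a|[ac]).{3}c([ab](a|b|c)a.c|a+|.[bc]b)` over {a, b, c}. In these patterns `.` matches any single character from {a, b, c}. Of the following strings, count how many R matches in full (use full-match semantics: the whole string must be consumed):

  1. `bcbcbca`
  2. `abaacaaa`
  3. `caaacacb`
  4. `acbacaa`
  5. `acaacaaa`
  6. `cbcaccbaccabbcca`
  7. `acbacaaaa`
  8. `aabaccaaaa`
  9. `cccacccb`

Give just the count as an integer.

1 → no match
2 → match
3 → match
4 → match
5 → match
6 → no match
7 → match
8 → no match
9 → match
Total matched: 6

6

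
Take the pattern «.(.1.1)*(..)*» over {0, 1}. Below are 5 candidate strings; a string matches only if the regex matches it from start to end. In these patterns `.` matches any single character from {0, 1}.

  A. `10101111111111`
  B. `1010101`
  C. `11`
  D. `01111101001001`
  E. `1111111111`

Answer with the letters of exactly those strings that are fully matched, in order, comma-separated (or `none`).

B

A → no match
B → match
C → no match
D → no match
E → no match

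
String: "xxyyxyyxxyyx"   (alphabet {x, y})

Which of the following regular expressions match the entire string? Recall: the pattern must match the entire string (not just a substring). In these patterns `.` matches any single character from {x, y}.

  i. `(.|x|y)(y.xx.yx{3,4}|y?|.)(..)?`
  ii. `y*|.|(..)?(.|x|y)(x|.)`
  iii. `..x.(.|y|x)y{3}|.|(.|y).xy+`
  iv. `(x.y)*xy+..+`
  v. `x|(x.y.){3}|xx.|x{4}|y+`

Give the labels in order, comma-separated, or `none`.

v

i → no match
ii → no match
iii → no match
iv → no match
v → match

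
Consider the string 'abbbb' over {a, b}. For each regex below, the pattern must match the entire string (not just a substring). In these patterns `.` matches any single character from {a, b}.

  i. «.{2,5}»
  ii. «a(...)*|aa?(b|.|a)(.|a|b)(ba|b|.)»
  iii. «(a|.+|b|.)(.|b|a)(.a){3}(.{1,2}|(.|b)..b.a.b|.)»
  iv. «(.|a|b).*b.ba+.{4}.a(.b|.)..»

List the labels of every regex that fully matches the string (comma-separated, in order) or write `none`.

i

i → match
ii → no match
iii → no match
iv → no match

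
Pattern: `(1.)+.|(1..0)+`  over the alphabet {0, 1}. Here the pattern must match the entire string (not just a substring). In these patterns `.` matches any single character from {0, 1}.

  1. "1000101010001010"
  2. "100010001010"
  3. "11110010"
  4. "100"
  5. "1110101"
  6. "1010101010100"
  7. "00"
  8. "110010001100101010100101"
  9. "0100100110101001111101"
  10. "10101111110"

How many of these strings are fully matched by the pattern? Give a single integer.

1 → match
2. "100010001010" → match
3. "11110010" → no match
4. "100" → match
5. "1110101" → match
6 → match
7. "00" → no match — must start with "1"
8 → no match
9 → no match — must start with "1"
10. "10101111110" → match
Total matched: 6

6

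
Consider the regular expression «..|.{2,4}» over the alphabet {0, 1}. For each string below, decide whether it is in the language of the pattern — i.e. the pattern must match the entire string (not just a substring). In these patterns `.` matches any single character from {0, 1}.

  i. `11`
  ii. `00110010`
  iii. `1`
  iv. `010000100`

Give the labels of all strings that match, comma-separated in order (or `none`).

i → match
ii → no match
iii → no match
iv → no match

i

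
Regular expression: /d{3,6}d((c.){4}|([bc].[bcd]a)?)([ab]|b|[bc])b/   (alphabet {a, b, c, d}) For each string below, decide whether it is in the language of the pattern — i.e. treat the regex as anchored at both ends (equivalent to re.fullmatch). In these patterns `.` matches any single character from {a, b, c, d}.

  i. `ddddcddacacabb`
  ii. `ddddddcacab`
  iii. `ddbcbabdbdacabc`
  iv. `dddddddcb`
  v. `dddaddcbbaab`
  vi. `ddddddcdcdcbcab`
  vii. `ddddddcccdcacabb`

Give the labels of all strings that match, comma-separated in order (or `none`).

iv, vii

i → no match
ii. `ddddddcacab` → no match
iii → no match — must end with `b`
iv. `dddddddcb` → match
v. `dddaddcbbaab` → no match
vi → no match
vii → match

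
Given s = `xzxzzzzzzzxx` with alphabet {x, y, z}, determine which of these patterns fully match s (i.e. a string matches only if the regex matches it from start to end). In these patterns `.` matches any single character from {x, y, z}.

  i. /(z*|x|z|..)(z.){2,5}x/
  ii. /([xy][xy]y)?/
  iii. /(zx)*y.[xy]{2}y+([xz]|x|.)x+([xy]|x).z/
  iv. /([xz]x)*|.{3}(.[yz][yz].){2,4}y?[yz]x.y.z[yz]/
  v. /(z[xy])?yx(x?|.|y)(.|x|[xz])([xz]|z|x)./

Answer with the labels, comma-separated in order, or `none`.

i → match
ii → no match
iii → no match — must end with `z`
iv → no match
v → no match

i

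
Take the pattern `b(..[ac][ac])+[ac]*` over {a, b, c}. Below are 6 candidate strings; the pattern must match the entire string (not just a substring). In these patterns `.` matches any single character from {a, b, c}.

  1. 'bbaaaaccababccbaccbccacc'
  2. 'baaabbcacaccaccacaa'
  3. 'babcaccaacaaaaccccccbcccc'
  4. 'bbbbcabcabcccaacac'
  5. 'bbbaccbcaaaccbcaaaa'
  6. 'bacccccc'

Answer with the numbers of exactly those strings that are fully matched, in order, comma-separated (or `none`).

5, 6

1 → no match
2 → no match
3 → no match
4 → no match
5 → match
6 → match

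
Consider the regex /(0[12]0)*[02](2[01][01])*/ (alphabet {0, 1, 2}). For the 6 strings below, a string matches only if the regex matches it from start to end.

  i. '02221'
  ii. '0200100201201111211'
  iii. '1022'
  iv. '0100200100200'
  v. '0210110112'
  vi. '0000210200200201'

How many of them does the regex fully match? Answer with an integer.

1

i → no match
ii → no match
iii → no match
iv → match
v → no match
vi → no match
Total matched: 1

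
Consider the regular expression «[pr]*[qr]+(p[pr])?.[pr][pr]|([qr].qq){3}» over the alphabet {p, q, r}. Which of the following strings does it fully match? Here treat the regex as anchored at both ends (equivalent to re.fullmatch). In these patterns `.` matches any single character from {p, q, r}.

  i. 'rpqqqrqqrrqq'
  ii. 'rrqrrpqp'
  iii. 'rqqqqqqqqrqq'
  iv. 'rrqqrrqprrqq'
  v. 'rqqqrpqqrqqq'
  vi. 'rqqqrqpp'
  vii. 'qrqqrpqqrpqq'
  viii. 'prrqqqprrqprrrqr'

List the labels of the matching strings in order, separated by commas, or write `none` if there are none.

i, iii, v, vi, vii

i → match
ii → no match
iii → match
iv → no match
v → match
vi → match
vii → match
viii → no match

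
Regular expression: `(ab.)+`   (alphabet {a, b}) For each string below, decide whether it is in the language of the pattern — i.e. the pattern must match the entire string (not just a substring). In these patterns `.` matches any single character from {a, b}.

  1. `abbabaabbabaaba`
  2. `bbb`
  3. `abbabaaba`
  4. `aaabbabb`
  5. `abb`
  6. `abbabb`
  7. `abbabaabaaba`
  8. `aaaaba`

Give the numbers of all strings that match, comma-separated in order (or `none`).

1, 3, 5, 6, 7

1 → match
2 → no match — must start with `ab`
3 → match
4 → no match — must start with `ab`
5 → match
6 → match
7 → match
8 → no match — must start with `ab`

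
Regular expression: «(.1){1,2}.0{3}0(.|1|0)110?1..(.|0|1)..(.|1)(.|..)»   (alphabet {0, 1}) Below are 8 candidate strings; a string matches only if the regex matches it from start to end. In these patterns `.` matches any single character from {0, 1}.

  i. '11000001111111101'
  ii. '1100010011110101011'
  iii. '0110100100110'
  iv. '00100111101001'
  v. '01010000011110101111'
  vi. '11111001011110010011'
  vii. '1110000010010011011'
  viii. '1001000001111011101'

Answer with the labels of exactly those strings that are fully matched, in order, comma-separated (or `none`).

i → no match
ii → no match
iii → no match
iv → no match
v → match
vi → no match
vii → no match
viii → no match

v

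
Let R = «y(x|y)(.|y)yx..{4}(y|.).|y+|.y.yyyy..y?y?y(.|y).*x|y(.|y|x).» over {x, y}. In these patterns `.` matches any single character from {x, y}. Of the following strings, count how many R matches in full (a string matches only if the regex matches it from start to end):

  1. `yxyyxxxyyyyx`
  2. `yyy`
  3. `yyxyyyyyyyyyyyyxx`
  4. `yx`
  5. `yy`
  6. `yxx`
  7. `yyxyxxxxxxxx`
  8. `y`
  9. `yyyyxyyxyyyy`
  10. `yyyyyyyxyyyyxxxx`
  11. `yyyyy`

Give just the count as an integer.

1. `yxyyxxxyyyyx` → match
2. `yyy` → match
3 → match
4. `yx` → no match
5. `yy` → match
6. `yxx` → match
7. `yyxyxxxxxxxx` → match
8. `y` → match
9. `yyyyxyyxyyyy` → match
10 → match
11. `yyyyy` → match
Total matched: 10

10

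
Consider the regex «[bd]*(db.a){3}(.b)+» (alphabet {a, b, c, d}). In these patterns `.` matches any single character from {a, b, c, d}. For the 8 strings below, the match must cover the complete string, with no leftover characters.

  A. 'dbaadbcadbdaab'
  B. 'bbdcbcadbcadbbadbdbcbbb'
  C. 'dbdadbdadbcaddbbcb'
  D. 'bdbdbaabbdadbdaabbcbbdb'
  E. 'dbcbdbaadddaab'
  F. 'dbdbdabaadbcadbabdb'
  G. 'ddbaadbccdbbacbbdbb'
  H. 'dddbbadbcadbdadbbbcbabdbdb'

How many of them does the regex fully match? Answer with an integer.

A → match
B → no match
C → no match
D → no match
E → no match
F → no match
G → no match
H → match
Total matched: 2

2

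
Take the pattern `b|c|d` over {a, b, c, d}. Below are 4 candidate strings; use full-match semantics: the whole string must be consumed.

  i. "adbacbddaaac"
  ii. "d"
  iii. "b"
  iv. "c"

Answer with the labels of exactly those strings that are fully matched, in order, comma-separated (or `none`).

i → no match
ii → match
iii → match
iv → match

ii, iii, iv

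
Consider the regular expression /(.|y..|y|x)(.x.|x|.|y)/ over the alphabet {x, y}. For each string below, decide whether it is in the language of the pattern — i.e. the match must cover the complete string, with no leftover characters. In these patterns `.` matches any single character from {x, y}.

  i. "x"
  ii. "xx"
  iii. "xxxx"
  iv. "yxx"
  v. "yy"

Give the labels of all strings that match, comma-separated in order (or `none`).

ii, iii, v

i → no match
ii → match
iii → match
iv → no match
v → match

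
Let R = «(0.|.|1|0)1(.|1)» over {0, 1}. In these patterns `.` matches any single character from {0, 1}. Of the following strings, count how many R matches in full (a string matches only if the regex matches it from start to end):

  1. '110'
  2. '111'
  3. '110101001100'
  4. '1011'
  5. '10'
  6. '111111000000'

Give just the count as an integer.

2

1 → match
2 → match
3 → no match
4 → no match
5 → no match
6 → no match
Total matched: 2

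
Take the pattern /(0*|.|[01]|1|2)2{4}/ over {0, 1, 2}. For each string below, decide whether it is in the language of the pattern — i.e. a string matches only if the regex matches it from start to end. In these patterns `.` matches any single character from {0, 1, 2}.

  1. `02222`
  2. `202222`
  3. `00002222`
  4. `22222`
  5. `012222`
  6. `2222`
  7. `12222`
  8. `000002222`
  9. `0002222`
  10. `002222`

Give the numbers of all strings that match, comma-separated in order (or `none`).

1, 3, 4, 6, 7, 8, 9, 10

1 → match
2 → no match
3 → match
4 → match
5 → no match
6 → match
7 → match
8 → match
9 → match
10 → match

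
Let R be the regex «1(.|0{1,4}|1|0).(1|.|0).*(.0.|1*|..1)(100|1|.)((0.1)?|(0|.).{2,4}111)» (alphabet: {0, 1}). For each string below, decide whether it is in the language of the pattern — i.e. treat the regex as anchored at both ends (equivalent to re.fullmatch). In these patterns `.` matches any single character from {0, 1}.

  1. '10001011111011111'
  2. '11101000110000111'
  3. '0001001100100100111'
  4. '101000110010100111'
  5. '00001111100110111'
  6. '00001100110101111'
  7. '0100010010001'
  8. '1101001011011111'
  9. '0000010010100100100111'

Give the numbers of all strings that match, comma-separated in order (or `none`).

1, 2, 4, 8

1 → match
2 → match
3 → no match — must start with '1'
4 → match
5 → no match — must start with '1'
6 → no match — must start with '1'
7 → no match — must start with '1'
8 → match
9 → no match — must start with '1'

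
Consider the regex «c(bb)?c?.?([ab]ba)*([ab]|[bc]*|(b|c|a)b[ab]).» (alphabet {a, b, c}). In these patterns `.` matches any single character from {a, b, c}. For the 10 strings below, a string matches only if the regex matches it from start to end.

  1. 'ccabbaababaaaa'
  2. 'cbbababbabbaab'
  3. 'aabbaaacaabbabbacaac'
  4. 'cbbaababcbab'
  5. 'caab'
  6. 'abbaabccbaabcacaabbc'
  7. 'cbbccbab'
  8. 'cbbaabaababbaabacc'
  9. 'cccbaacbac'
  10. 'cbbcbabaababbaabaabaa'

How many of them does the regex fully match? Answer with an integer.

5

1 → no match
2 → match
3 → no match — must start with 'c'
4. 'cbbaababcbab' → no match
5. 'caab' → match
6 → no match — must start with 'c'
7. 'cbbccbab' → match
8 → match
9. 'cccbaacbac' → no match
10 → match
Total matched: 5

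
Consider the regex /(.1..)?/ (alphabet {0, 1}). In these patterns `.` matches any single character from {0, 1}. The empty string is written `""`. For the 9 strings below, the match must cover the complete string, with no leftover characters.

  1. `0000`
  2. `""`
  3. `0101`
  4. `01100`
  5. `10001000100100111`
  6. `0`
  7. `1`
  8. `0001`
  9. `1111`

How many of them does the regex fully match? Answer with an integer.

3

1. `0000` → no match
2. `""` → match
3. `0101` → match
4. `01100` → no match
5 → no match
6. `0` → no match
7. `1` → no match
8. `0001` → no match
9. `1111` → match
Total matched: 3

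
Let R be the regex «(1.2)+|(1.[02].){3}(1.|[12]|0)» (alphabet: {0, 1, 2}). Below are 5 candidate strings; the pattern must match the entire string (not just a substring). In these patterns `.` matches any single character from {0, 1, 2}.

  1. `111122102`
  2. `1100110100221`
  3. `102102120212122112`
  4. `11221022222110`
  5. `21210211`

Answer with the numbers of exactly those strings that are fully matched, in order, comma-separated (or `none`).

1 → no match
2 → no match
3 → no match
4 → no match
5 → no match — must start with `1`

none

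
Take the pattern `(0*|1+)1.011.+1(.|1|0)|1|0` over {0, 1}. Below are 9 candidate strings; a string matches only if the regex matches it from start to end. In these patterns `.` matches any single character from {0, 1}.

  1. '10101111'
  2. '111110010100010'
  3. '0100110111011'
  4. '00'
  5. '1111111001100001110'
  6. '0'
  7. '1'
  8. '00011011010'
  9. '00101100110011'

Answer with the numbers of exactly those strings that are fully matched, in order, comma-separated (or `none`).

3, 5, 6, 7, 8

1. '10101111' → no match
2 → no match
3 → match
4. '00' → no match
5 → match
6. '0' → match
7. '1' → match
8. '00011011010' → match
9 → no match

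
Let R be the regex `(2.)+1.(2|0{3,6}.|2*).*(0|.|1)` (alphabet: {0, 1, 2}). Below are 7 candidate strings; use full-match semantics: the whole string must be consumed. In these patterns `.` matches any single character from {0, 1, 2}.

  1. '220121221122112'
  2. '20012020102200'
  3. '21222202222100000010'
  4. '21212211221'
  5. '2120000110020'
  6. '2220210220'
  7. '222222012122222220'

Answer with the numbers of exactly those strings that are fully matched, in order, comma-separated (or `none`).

1 → no match
2 → no match
3 → no match
4 → match
5 → no match
6 → no match
7 → no match

4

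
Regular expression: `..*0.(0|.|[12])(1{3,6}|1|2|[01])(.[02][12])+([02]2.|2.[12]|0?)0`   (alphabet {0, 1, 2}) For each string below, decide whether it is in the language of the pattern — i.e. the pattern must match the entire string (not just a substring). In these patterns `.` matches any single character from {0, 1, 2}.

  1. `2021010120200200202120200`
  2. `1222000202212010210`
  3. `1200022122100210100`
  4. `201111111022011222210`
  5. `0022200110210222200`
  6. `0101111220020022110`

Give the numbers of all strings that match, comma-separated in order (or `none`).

1 → match
2 → match
3 → match
4 → match
5 → match
6 → match

1, 2, 3, 4, 5, 6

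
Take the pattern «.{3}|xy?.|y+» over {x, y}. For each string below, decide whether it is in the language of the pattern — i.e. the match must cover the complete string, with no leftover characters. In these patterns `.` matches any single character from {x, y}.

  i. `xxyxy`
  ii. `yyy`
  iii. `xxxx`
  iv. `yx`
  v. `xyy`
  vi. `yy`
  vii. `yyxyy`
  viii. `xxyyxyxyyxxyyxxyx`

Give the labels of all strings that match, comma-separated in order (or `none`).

ii, v, vi

i → no match
ii → match
iii → no match
iv → no match
v → match
vi → match
vii → no match
viii → no match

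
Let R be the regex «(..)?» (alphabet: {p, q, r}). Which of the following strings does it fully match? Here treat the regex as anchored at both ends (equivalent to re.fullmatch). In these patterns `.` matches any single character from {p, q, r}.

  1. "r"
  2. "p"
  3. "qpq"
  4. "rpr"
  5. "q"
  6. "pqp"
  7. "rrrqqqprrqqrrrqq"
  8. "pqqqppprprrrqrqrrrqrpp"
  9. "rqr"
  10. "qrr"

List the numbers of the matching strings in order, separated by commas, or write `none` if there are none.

none

1. "r" → no match
2. "p" → no match
3. "qpq" → no match
4. "rpr" → no match
5. "q" → no match
6. "pqp" → no match
7 → no match
8 → no match
9. "rqr" → no match
10. "qrr" → no match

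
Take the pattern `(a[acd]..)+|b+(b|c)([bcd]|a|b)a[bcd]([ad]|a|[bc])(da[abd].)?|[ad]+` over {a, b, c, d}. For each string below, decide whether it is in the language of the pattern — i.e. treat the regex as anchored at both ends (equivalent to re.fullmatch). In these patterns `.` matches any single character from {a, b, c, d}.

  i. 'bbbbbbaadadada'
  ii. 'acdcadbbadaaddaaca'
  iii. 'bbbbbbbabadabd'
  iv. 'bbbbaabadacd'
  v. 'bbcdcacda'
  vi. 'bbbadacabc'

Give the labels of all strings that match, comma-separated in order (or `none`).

i → match
ii → no match
iii → match
iv → no match
v → no match
vi → no match

i, iii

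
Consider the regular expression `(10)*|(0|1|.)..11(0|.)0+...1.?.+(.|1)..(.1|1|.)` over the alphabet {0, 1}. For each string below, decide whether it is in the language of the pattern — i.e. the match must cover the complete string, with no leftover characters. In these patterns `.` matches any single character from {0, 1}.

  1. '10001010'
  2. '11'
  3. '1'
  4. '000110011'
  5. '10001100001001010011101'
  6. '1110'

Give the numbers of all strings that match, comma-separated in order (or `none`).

none

1. '10001010' → no match
2. '11' → no match
3. '1' → no match
4. '000110011' → no match
5 → no match
6. '1110' → no match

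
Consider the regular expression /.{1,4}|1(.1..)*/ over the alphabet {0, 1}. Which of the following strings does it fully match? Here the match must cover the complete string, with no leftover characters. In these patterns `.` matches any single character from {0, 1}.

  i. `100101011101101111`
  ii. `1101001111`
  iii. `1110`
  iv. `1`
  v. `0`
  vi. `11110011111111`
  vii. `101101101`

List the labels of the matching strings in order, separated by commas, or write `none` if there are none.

iii, iv, v, vii

i → no match
ii. `1101001111` → no match
iii. `1110` → match
iv. `1` → match
v. `0` → match
vi → no match
vii. `101101101` → match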